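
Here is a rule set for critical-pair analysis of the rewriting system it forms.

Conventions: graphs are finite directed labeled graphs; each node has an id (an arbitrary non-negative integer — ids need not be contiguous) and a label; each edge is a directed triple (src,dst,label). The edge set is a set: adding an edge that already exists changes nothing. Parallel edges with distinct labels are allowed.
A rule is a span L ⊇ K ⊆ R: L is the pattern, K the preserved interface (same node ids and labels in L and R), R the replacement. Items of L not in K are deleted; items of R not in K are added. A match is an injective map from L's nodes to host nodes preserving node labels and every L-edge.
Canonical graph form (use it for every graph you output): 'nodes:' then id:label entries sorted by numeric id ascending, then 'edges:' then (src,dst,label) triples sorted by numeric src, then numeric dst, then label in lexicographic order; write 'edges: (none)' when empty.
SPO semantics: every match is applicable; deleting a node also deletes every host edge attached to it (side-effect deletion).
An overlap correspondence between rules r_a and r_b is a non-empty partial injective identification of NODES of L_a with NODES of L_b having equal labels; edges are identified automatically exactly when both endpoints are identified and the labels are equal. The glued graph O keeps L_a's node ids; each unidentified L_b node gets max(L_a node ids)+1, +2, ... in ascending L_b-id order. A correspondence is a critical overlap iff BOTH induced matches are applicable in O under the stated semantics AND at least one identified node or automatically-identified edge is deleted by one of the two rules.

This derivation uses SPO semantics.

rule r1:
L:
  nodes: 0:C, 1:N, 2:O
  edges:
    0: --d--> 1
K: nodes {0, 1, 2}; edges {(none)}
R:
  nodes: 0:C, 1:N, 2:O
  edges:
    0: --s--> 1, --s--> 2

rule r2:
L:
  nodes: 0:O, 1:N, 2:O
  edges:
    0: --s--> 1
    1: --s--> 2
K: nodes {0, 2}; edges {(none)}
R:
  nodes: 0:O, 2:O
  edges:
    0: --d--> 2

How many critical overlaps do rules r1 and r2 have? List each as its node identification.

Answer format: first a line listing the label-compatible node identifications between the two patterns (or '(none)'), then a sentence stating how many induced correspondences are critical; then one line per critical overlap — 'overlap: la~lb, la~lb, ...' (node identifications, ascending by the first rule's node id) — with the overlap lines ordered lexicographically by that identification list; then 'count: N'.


label-compatible node identifications between L(r1) and L(r2): 1~1, 2~0, 2~2
3 of the induced correspondences are critical overlaps of r1 and r2.
overlap: 1~1
overlap: 1~1, 2~0
overlap: 1~1, 2~2
count: 3


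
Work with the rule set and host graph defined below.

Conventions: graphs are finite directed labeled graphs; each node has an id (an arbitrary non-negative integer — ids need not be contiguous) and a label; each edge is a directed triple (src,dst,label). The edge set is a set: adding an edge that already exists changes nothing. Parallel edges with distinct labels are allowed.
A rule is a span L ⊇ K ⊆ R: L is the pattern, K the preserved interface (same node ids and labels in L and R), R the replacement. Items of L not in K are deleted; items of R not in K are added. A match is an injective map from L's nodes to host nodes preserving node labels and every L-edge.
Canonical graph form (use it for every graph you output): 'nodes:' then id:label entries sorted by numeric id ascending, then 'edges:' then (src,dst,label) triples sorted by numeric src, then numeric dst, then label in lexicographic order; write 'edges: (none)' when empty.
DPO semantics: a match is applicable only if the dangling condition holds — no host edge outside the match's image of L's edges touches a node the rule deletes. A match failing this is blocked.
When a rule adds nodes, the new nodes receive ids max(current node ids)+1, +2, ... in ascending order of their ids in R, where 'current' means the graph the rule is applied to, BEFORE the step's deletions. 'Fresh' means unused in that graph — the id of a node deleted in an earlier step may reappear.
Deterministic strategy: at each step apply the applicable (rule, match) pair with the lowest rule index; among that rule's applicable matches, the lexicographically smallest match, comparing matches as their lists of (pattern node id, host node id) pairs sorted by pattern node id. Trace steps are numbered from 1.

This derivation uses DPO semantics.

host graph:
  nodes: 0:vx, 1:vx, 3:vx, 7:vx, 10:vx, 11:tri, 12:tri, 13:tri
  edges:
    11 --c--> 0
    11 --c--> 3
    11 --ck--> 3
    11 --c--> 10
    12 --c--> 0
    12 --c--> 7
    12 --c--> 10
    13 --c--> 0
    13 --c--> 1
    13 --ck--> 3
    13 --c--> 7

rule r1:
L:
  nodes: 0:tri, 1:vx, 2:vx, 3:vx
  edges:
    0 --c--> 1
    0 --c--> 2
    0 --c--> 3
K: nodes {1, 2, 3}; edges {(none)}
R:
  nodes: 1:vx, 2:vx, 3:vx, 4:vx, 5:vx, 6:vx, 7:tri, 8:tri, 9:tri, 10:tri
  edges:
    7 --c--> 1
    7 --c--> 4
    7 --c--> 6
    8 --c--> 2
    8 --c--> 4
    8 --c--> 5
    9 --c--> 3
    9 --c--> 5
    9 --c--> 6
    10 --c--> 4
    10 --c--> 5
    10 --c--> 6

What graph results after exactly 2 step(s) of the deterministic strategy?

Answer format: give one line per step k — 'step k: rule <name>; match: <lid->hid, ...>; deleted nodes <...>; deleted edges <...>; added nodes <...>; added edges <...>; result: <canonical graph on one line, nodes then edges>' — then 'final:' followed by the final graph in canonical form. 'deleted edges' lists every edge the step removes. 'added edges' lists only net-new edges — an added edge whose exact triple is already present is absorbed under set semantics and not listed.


step 1: rule r1; match: 0->12, 1->0, 2->7, 3->10; deleted nodes 12; deleted edges (12,0,c); (12,7,c); (12,10,c); added nodes 14, 15, 16, 17, 18, 19, 20; added edges (17,0,c); (17,14,c); (17,16,c); (18,7,c); (18,14,c); (18,15,c); (19,10,c); (19,15,c); (19,16,c); (20,14,c); (20,15,c); (20,16,c); result: nodes: 0:vx, 1:vx, 3:vx, 7:vx, 10:vx, 11:tri, 13:tri, 14:vx, 15:vx, 16:vx, 17:tri, 18:tri, 19:tri, 20:tri edges: (11,0,c); (11,3,c); (11,3,ck); (11,10,c); (13,0,c); (13,1,c); (13,3,ck); (13,7,c); (17,0,c); (17,14,c); (17,16,c); (18,7,c); (18,14,c); (18,15,c); (19,10,c); (19,15,c); (19,16,c); (20,14,c); (20,15,c); (20,16,c)
step 2: rule r1; match: 0->17, 1->0, 2->14, 3->16; deleted nodes 17; deleted edges (17,0,c); (17,14,c); (17,16,c); added nodes 21, 22, 23, 24, 25, 26, 27; added edges (24,0,c); (24,21,c); (24,23,c); (25,14,c); (25,21,c); (25,22,c); (26,16,c); (26,22,c); (26,23,c); (27,21,c); (27,22,c); (27,23,c); result: nodes: 0:vx, 1:vx, 3:vx, 7:vx, 10:vx, 11:tri, 13:tri, 14:vx, 15:vx, 16:vx, 18:tri, 19:tri, 20:tri, 21:vx, 22:vx, 23:vx, 24:tri, 25:tri, 26:tri, 27:tri edges: (11,0,c); (11,3,c); (11,3,ck); (11,10,c); (13,0,c); (13,1,c); (13,3,ck); (13,7,c); (18,7,c); (18,14,c); (18,15,c); (19,10,c); (19,15,c); (19,16,c); (20,14,c); (20,15,c); (20,16,c); (24,0,c); (24,21,c); (24,23,c); (25,14,c); (25,21,c); (25,22,c); (26,16,c); (26,22,c); (26,23,c); (27,21,c); (27,22,c); (27,23,c)
final:
nodes: 0:vx, 1:vx, 3:vx, 7:vx, 10:vx, 11:tri, 13:tri, 14:vx, 15:vx, 16:vx, 18:tri, 19:tri, 20:tri, 21:vx, 22:vx, 23:vx, 24:tri, 25:tri, 26:tri, 27:tri
edges: (11,0,c); (11,3,c); (11,3,ck); (11,10,c); (13,0,c); (13,1,c); (13,3,ck); (13,7,c); (18,7,c); (18,14,c); (18,15,c); (19,10,c); (19,15,c); (19,16,c); (20,14,c); (20,15,c); (20,16,c); (24,0,c); (24,21,c); (24,23,c); (25,14,c); (25,21,c); (25,22,c); (26,16,c); (26,22,c); (26,23,c); (27,21,c); (27,22,c); (27,23,c)


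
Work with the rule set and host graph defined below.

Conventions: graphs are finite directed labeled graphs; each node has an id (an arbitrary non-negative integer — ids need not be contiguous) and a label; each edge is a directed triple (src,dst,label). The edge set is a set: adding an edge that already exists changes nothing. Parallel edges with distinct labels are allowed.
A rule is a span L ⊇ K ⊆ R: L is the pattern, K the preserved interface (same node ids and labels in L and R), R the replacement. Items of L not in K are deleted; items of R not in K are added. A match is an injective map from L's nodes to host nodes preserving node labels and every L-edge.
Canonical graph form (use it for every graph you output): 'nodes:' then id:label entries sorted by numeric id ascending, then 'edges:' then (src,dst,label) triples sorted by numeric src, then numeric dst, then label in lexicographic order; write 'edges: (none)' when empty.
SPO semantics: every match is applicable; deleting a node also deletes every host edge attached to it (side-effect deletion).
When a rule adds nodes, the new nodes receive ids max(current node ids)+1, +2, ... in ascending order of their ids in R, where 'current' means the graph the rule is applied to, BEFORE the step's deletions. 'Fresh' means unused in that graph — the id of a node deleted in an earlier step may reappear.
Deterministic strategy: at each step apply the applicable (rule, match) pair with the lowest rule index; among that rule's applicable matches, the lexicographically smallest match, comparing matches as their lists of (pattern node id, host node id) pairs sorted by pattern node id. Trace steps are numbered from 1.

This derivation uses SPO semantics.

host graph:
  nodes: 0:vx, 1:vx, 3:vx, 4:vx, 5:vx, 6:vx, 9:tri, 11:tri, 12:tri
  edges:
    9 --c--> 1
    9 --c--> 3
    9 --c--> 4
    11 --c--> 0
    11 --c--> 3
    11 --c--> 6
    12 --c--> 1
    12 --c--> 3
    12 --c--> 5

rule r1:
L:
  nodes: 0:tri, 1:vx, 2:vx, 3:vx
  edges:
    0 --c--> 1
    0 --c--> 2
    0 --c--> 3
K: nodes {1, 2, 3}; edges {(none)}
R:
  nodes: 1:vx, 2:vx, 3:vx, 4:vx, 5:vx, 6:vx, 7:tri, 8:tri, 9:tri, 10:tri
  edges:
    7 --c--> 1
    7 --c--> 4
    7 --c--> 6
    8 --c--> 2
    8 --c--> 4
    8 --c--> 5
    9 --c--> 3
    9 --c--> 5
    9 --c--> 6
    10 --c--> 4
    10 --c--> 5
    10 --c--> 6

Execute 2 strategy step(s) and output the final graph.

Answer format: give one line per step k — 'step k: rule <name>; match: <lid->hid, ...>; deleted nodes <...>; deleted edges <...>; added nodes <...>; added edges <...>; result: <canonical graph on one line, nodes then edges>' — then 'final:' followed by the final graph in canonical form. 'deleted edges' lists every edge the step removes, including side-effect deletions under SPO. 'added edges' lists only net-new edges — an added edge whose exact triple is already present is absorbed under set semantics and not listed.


step 1: rule r1; match: 0->9, 1->1, 2->3, 3->4; deleted nodes 9; deleted edges (9,1,c); (9,3,c); (9,4,c); added nodes 13, 14, 15, 16, 17, 18, 19; added edges (16,1,c); (16,13,c); (16,15,c); (17,3,c); (17,13,c); (17,14,c); (18,4,c); (18,14,c); (18,15,c); (19,13,c); (19,14,c); (19,15,c); result: nodes: 0:vx, 1:vx, 3:vx, 4:vx, 5:vx, 6:vx, 11:tri, 12:tri, 13:vx, 14:vx, 15:vx, 16:tri, 17:tri, 18:tri, 19:tri edges: (11,0,c); (11,3,c); (11,6,c); (12,1,c); (12,3,c); (12,5,c); (16,1,c); (16,13,c); (16,15,c); (17,3,c); (17,13,c); (17,14,c); (18,4,c); (18,14,c); (18,15,c); (19,13,c); (19,14,c); (19,15,c)
step 2: rule r1; match: 0->11, 1->0, 2->3, 3->6; deleted nodes 11; deleted edges (11,0,c); (11,3,c); (11,6,c); added nodes 20, 21, 22, 23, 24, 25, 26; added edges (23,0,c); (23,20,c); (23,22,c); (24,3,c); (24,20,c); (24,21,c); (25,6,c); (25,21,c); (25,22,c); (26,20,c); (26,21,c); (26,22,c); result: nodes: 0:vx, 1:vx, 3:vx, 4:vx, 5:vx, 6:vx, 12:tri, 13:vx, 14:vx, 15:vx, 16:tri, 17:tri, 18:tri, 19:tri, 20:vx, 21:vx, 22:vx, 23:tri, 24:tri, 25:tri, 26:tri edges: (12,1,c); (12,3,c); (12,5,c); (16,1,c); (16,13,c); (16,15,c); (17,3,c); (17,13,c); (17,14,c); (18,4,c); (18,14,c); (18,15,c); (19,13,c); (19,14,c); (19,15,c); (23,0,c); (23,20,c); (23,22,c); (24,3,c); (24,20,c); (24,21,c); (25,6,c); (25,21,c); (25,22,c); (26,20,c); (26,21,c); (26,22,c)
final:
nodes: 0:vx, 1:vx, 3:vx, 4:vx, 5:vx, 6:vx, 12:tri, 13:vx, 14:vx, 15:vx, 16:tri, 17:tri, 18:tri, 19:tri, 20:vx, 21:vx, 22:vx, 23:tri, 24:tri, 25:tri, 26:tri
edges: (12,1,c); (12,3,c); (12,5,c); (16,1,c); (16,13,c); (16,15,c); (17,3,c); (17,13,c); (17,14,c); (18,4,c); (18,14,c); (18,15,c); (19,13,c); (19,14,c); (19,15,c); (23,0,c); (23,20,c); (23,22,c); (24,3,c); (24,20,c); (24,21,c); (25,6,c); (25,21,c); (25,22,c); (26,20,c); (26,21,c); (26,22,c)


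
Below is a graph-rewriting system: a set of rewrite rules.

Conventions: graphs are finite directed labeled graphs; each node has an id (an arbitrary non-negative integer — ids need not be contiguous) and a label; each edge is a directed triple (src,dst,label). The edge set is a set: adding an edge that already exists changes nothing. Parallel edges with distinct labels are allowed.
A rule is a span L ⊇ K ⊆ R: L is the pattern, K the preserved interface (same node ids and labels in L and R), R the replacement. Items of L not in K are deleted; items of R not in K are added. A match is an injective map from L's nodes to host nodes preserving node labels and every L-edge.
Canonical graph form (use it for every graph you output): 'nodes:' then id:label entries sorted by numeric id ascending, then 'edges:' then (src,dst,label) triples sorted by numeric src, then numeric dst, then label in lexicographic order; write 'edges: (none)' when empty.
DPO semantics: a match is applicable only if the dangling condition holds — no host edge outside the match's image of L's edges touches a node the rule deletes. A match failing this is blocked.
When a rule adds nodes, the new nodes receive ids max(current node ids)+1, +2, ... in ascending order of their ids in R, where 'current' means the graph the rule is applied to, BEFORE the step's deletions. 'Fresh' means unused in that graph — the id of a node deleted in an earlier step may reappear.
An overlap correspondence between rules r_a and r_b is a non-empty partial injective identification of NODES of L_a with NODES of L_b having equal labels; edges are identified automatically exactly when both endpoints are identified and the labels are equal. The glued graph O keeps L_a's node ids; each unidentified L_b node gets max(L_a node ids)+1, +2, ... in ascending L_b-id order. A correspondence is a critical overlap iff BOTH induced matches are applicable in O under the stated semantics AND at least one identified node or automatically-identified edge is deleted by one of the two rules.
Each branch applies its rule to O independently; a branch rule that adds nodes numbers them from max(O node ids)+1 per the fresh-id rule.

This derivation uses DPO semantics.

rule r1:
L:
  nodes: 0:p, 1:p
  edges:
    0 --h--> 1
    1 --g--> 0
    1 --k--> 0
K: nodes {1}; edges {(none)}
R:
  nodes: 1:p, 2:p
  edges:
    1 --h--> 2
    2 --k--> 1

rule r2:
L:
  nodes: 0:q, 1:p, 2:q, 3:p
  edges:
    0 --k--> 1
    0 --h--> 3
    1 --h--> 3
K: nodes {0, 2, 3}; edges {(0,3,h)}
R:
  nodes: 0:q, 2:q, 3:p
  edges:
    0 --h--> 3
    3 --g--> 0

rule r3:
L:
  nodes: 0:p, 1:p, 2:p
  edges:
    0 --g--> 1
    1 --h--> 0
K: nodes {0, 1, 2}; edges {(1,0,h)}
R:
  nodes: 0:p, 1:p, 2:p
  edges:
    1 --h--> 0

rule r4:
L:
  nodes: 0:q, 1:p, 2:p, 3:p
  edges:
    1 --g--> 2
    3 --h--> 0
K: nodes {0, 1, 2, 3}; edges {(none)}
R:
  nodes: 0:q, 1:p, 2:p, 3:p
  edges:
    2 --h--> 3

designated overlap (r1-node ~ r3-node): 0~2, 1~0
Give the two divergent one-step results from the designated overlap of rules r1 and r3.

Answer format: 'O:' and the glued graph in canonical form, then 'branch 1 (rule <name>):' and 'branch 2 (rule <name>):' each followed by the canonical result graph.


O:
nodes: 0:p, 1:p, 2:p
edges: (0,1,h); (1,0,g); (1,0,k); (1,2,g); (2,1,h)
branch 1 (rule r1):
nodes: 1:p, 2:p, 3:p
edges: (1,2,g); (1,3,h); (2,1,h); (3,1,k)
branch 2 (rule r3):
nodes: 0:p, 1:p, 2:p
edges: (0,1,h); (1,0,g); (1,0,k); (2,1,h)


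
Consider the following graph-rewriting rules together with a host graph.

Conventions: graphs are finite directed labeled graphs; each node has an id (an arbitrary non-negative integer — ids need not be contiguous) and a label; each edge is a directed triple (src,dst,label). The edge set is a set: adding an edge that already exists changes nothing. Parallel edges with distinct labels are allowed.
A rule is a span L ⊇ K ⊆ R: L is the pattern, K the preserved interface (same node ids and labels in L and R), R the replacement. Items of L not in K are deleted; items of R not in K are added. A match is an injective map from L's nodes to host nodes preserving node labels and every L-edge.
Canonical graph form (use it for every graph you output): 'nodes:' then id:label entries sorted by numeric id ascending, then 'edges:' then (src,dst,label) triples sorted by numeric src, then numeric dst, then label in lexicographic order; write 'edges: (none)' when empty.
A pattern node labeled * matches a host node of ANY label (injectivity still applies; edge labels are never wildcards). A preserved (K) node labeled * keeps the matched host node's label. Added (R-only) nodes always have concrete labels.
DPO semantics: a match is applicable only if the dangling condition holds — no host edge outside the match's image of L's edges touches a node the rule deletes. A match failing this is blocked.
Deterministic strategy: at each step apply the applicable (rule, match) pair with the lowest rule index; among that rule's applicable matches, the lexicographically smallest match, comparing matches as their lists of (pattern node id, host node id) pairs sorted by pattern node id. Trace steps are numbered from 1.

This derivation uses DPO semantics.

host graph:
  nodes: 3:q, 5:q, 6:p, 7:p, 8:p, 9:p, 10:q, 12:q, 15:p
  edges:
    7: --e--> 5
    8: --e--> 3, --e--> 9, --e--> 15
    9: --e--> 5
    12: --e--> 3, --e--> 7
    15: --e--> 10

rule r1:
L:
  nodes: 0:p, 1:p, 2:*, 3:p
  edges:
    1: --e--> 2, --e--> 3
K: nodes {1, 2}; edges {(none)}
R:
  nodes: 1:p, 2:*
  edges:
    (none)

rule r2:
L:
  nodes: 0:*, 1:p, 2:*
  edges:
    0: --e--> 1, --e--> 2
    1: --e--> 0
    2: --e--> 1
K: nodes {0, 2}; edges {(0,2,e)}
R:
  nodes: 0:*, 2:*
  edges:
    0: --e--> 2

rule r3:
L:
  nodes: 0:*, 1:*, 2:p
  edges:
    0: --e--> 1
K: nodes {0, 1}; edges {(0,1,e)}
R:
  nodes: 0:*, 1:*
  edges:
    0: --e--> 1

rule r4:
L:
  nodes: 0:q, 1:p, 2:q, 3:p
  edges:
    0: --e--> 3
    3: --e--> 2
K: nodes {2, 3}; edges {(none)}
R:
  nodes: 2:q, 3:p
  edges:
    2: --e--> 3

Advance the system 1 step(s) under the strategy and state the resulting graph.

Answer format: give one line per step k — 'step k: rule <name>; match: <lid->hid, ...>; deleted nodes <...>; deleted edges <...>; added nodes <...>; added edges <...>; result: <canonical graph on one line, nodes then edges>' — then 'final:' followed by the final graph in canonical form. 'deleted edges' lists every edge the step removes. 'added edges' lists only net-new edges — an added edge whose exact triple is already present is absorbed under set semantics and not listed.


step 1: rule r3; match: 0->7, 1->5, 2->6; deleted nodes 6; deleted edges (none); added nodes (none); added edges (none); result: nodes: 3:q, 5:q, 7:p, 8:p, 9:p, 10:q, 12:q, 15:p edges: (7,5,e); (8,3,e); (8,9,e); (8,15,e); (9,5,e); (12,3,e); (12,7,e); (15,10,e)
final:
nodes: 3:q, 5:q, 7:p, 8:p, 9:p, 10:q, 12:q, 15:p
edges: (7,5,e); (8,3,e); (8,9,e); (8,15,e); (9,5,e); (12,3,e); (12,7,e); (15,10,e)


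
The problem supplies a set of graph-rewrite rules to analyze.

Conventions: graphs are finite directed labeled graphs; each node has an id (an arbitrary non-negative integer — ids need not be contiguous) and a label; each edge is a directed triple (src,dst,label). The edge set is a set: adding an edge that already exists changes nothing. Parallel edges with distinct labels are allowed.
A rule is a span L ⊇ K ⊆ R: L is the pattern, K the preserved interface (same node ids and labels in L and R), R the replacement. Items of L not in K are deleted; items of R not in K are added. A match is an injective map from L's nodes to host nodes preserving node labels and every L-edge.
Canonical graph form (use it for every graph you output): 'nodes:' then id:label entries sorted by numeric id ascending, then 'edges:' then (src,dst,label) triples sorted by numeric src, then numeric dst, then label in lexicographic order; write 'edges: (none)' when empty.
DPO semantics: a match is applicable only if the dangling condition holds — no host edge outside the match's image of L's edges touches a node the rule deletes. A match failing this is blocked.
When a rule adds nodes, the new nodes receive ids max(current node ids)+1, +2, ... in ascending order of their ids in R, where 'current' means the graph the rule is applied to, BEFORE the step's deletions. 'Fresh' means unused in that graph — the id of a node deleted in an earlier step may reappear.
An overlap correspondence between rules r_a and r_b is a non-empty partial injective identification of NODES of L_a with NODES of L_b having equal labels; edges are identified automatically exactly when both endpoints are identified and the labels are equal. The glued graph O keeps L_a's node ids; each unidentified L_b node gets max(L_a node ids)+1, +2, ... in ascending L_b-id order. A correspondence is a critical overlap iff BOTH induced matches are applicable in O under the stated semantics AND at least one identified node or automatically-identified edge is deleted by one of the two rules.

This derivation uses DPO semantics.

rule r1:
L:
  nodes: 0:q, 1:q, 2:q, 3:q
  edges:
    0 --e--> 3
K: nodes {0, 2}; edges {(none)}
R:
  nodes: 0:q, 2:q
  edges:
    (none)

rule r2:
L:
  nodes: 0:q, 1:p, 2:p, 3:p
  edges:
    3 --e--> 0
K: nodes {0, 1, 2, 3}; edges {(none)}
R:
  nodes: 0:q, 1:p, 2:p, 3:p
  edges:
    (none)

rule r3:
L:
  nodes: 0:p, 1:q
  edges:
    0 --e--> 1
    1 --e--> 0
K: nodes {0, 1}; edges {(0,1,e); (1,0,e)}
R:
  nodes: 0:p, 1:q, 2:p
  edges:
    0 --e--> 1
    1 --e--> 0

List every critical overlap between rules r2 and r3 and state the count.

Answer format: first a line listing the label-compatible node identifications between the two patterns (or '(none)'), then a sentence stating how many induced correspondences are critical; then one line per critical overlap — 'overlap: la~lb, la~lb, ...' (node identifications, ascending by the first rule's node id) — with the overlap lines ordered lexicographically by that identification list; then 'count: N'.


label-compatible node identifications between L(r2) and L(r3): 0~1, 1~0, 2~0, 3~0
1 of the induced correspondences is a critical overlap of r2 and r3.
overlap: 0~1, 3~0
count: 1


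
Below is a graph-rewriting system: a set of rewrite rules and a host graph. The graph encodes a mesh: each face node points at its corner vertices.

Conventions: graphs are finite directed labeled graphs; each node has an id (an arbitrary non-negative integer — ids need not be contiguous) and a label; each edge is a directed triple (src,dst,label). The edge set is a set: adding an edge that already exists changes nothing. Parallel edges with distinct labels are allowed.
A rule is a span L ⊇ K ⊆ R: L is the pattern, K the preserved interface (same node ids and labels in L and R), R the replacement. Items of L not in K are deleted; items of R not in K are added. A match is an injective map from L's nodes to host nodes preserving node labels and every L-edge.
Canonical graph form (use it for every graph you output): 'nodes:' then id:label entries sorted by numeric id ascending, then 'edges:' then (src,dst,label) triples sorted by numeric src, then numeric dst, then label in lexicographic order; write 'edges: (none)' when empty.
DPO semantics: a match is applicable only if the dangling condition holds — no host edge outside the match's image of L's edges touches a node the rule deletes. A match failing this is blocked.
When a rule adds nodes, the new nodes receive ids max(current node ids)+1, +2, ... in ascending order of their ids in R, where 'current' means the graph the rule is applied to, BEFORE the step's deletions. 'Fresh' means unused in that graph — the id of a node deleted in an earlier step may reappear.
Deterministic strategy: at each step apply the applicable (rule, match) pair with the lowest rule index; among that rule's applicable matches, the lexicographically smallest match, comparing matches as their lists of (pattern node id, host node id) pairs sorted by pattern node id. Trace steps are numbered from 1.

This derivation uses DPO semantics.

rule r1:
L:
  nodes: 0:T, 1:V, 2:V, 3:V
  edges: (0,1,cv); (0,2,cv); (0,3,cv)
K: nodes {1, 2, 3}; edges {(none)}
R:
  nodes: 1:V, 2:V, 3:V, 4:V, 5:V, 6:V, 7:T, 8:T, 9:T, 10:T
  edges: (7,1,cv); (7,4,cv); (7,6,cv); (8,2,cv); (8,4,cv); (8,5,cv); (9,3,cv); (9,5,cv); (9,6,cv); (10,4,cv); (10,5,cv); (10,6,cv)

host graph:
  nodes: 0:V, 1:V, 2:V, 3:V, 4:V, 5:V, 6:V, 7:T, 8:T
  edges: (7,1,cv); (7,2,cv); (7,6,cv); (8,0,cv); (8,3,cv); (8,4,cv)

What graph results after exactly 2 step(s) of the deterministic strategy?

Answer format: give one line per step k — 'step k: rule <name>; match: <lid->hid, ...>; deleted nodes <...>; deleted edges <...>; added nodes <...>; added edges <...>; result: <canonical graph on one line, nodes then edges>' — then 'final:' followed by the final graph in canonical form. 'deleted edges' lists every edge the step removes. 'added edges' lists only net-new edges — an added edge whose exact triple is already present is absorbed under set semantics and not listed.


step 1: rule r1; match: 0->7, 1->1, 2->2, 3->6; deleted nodes 7; deleted edges (7,1,cv); (7,2,cv); (7,6,cv); added nodes 9, 10, 11, 12, 13, 14, 15; added edges (12,1,cv); (12,9,cv); (12,11,cv); (13,2,cv); (13,9,cv); (13,10,cv); (14,6,cv); (14,10,cv); (14,11,cv); (15,9,cv); (15,10,cv); (15,11,cv); result: nodes: 0:V, 1:V, 2:V, 3:V, 4:V, 5:V, 6:V, 8:T, 9:V, 10:V, 11:V, 12:T, 13:T, 14:T, 15:T edges: (8,0,cv); (8,3,cv); (8,4,cv); (12,1,cv); (12,9,cv); (12,11,cv); (13,2,cv); (13,9,cv); (13,10,cv); (14,6,cv); (14,10,cv); (14,11,cv); (15,9,cv); (15,10,cv); (15,11,cv)
step 2: rule r1; match: 0->8, 1->0, 2->3, 3->4; deleted nodes 8; deleted edges (8,0,cv); (8,3,cv); (8,4,cv); added nodes 16, 17, 18, 19, 20, 21, 22; added edges (19,0,cv); (19,16,cv); (19,18,cv); (20,3,cv); (20,16,cv); (20,17,cv); (21,4,cv); (21,17,cv); (21,18,cv); (22,16,cv); (22,17,cv); (22,18,cv); result: nodes: 0:V, 1:V, 2:V, 3:V, 4:V, 5:V, 6:V, 9:V, 10:V, 11:V, 12:T, 13:T, 14:T, 15:T, 16:V, 17:V, 18:V, 19:T, 20:T, 21:T, 22:T edges: (12,1,cv); (12,9,cv); (12,11,cv); (13,2,cv); (13,9,cv); (13,10,cv); (14,6,cv); (14,10,cv); (14,11,cv); (15,9,cv); (15,10,cv); (15,11,cv); (19,0,cv); (19,16,cv); (19,18,cv); (20,3,cv); (20,16,cv); (20,17,cv); (21,4,cv); (21,17,cv); (21,18,cv); (22,16,cv); (22,17,cv); (22,18,cv)
final:
nodes: 0:V, 1:V, 2:V, 3:V, 4:V, 5:V, 6:V, 9:V, 10:V, 11:V, 12:T, 13:T, 14:T, 15:T, 16:V, 17:V, 18:V, 19:T, 20:T, 21:T, 22:T
edges: (12,1,cv); (12,9,cv); (12,11,cv); (13,2,cv); (13,9,cv); (13,10,cv); (14,6,cv); (14,10,cv); (14,11,cv); (15,9,cv); (15,10,cv); (15,11,cv); (19,0,cv); (19,16,cv); (19,18,cv); (20,3,cv); (20,16,cv); (20,17,cv); (21,4,cv); (21,17,cv); (21,18,cv); (22,16,cv); (22,17,cv); (22,18,cv)


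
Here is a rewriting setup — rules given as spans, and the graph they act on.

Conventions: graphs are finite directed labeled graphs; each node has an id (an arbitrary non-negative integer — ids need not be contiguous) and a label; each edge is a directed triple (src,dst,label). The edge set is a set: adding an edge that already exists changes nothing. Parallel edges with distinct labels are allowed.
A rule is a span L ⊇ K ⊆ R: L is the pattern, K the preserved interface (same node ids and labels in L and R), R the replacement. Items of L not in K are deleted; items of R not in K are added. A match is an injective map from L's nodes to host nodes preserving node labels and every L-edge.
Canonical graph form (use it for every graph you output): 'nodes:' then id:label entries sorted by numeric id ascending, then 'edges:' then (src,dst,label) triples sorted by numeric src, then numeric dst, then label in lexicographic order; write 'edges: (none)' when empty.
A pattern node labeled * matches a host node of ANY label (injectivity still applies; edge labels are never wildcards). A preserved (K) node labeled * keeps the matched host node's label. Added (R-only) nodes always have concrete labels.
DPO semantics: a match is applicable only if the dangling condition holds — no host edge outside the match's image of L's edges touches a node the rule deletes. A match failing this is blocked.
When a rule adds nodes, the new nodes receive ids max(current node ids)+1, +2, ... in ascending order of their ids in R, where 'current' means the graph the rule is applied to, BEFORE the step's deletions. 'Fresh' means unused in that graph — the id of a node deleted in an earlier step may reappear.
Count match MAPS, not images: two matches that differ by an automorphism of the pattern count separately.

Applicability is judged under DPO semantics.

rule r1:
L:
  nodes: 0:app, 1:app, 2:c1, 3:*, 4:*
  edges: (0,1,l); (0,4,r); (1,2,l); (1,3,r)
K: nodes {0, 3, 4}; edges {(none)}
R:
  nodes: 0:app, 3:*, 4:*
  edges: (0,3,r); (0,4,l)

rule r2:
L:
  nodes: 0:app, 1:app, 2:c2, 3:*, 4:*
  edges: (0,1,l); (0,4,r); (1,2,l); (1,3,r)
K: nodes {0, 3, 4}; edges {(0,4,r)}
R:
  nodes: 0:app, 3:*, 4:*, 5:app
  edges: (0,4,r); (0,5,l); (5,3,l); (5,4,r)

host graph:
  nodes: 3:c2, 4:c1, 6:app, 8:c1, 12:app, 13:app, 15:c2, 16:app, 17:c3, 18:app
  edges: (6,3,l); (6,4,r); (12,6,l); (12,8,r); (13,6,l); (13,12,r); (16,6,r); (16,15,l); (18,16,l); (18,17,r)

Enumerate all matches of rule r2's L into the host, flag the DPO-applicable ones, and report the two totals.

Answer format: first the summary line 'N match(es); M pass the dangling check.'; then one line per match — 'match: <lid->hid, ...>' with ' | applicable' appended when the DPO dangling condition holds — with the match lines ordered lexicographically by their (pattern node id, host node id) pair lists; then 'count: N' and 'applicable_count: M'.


3 match(es); 1 pass the dangling check.
match: 0->12, 1->6, 2->3, 3->4, 4->8
match: 0->13, 1->6, 2->3, 3->4, 4->12
match: 0->18, 1->16, 2->15, 3->6, 4->17 | applicable
count: 3
applicable_count: 1


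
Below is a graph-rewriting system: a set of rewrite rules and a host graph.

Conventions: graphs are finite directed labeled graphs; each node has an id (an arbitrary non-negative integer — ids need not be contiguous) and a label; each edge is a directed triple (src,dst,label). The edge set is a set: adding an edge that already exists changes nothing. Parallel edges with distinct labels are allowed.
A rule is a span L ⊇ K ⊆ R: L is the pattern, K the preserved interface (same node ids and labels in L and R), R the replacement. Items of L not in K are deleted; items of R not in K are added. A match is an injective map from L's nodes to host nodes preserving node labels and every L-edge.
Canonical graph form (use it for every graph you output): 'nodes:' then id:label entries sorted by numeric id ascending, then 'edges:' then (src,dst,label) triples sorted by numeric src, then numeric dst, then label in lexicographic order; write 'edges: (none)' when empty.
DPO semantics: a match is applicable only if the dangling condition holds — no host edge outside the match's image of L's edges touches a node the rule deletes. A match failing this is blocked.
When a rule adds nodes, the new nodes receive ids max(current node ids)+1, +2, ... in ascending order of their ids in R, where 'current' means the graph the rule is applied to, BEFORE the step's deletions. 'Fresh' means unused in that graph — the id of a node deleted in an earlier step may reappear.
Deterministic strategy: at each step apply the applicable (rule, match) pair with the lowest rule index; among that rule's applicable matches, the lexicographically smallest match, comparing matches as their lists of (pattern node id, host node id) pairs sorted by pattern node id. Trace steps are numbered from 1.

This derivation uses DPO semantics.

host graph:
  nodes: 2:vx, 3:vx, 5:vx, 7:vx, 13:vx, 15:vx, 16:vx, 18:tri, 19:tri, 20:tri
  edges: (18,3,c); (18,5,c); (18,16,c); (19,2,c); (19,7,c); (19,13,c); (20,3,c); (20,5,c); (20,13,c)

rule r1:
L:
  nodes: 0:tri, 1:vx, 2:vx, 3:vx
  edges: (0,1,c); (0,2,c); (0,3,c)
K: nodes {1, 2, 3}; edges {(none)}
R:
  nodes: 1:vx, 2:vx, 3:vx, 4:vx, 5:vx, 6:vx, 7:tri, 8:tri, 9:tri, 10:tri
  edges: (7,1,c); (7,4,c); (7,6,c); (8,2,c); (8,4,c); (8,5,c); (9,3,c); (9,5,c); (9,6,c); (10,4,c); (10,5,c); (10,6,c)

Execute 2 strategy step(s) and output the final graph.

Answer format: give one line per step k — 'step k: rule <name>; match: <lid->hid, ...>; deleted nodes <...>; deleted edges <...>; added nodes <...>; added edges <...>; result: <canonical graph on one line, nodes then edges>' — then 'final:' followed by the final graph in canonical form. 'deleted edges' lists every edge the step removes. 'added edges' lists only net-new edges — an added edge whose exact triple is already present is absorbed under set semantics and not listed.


step 1: rule r1; match: 0->18, 1->3, 2->5, 3->16; deleted nodes 18; deleted edges (18,3,c); (18,5,c); (18,16,c); added nodes 21, 22, 23, 24, 25, 26, 27; added edges (24,3,c); (24,21,c); (24,23,c); (25,5,c); (25,21,c); (25,22,c); (26,16,c); (26,22,c); (26,23,c); (27,21,c); (27,22,c); (27,23,c); result: nodes: 2:vx, 3:vx, 5:vx, 7:vx, 13:vx, 15:vx, 16:vx, 19:tri, 20:tri, 21:vx, 22:vx, 23:vx, 24:tri, 25:tri, 26:tri, 27:tri edges: (19,2,c); (19,7,c); (19,13,c); (20,3,c); (20,5,c); (20,13,c); (24,3,c); (24,21,c); (24,23,c); (25,5,c); (25,21,c); (25,22,c); (26,16,c); (26,22,c); (26,23,c); (27,21,c); (27,22,c); (27,23,c)
step 2: rule r1; match: 0->19, 1->2, 2->7, 3->13; deleted nodes 19; deleted edges (19,2,c); (19,7,c); (19,13,c); added nodes 28, 29, 30, 31, 32, 33, 34; added edges (31,2,c); (31,28,c); (31,30,c); (32,7,c); (32,28,c); (32,29,c); (33,13,c); (33,29,c); (33,30,c); (34,28,c); (34,29,c); (34,30,c); result: nodes: 2:vx, 3:vx, 5:vx, 7:vx, 13:vx, 15:vx, 16:vx, 20:tri, 21:vx, 22:vx, 23:vx, 24:tri, 25:tri, 26:tri, 27:tri, 28:vx, 29:vx, 30:vx, 31:tri, 32:tri, 33:tri, 34:tri edges: (20,3,c); (20,5,c); (20,13,c); (24,3,c); (24,21,c); (24,23,c); (25,5,c); (25,21,c); (25,22,c); (26,16,c); (26,22,c); (26,23,c); (27,21,c); (27,22,c); (27,23,c); (31,2,c); (31,28,c); (31,30,c); (32,7,c); (32,28,c); (32,29,c); (33,13,c); (33,29,c); (33,30,c); (34,28,c); (34,29,c); (34,30,c)
final:
nodes: 2:vx, 3:vx, 5:vx, 7:vx, 13:vx, 15:vx, 16:vx, 20:tri, 21:vx, 22:vx, 23:vx, 24:tri, 25:tri, 26:tri, 27:tri, 28:vx, 29:vx, 30:vx, 31:tri, 32:tri, 33:tri, 34:tri
edges: (20,3,c); (20,5,c); (20,13,c); (24,3,c); (24,21,c); (24,23,c); (25,5,c); (25,21,c); (25,22,c); (26,16,c); (26,22,c); (26,23,c); (27,21,c); (27,22,c); (27,23,c); (31,2,c); (31,28,c); (31,30,c); (32,7,c); (32,28,c); (32,29,c); (33,13,c); (33,29,c); (33,30,c); (34,28,c); (34,29,c); (34,30,c)


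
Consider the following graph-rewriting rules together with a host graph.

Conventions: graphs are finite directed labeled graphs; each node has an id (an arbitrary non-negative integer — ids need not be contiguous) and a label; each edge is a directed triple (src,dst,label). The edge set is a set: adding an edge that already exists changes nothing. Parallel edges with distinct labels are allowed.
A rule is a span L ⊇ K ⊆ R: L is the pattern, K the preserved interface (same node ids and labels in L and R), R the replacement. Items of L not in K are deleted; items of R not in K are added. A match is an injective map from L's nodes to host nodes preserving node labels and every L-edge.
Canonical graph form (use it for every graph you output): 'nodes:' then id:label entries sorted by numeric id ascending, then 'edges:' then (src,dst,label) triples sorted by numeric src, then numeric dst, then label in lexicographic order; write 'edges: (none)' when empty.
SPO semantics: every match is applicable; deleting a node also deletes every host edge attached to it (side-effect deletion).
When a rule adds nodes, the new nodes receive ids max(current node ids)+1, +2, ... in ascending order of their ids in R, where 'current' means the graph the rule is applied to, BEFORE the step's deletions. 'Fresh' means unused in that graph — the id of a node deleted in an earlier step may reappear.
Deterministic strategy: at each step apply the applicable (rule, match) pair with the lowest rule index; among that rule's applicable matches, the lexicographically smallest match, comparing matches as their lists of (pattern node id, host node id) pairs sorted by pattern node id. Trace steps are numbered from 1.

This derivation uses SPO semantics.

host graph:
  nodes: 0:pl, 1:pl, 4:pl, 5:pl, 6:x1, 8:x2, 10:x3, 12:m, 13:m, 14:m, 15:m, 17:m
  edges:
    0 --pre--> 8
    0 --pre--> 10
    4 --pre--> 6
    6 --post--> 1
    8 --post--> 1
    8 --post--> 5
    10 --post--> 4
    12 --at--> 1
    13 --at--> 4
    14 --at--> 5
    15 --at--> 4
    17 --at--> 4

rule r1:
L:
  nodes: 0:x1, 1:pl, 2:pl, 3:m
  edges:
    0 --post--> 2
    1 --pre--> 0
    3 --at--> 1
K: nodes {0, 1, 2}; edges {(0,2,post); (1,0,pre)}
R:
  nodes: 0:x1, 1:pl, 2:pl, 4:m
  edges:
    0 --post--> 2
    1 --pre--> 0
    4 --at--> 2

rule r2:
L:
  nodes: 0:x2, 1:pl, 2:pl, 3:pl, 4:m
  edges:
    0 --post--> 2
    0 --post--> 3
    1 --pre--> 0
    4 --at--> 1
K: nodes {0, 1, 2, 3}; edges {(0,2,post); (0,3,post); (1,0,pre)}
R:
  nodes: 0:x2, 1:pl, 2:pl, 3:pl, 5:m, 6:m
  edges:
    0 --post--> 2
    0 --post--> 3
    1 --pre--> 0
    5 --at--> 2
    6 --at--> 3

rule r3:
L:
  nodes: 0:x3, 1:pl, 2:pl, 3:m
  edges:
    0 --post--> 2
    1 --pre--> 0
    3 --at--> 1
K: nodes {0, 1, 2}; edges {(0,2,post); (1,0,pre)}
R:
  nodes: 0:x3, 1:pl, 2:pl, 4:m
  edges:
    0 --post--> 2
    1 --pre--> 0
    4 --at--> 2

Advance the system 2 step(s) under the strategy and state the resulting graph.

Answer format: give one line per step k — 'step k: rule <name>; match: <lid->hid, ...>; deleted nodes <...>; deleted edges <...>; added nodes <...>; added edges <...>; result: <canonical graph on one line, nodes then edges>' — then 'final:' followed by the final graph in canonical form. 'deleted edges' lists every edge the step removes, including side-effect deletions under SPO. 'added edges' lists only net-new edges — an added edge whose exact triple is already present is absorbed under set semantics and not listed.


step 1: rule r1; match: 0->6, 1->4, 2->1, 3->13; deleted nodes 13; deleted edges (13,4,at); added nodes 18; added edges (18,1,at); result: nodes: 0:pl, 1:pl, 4:pl, 5:pl, 6:x1, 8:x2, 10:x3, 12:m, 14:m, 15:m, 17:m, 18:m edges: (0,8,pre); (0,10,pre); (4,6,pre); (6,1,post); (8,1,post); (8,5,post); (10,4,post); (12,1,at); (14,5,at); (15,4,at); (17,4,at); (18,1,at)
step 2: rule r1; match: 0->6, 1->4, 2->1, 3->15; deleted nodes 15; deleted edges (15,4,at); added nodes 19; added edges (19,1,at); result: nodes: 0:pl, 1:pl, 4:pl, 5:pl, 6:x1, 8:x2, 10:x3, 12:m, 14:m, 17:m, 18:m, 19:m edges: (0,8,pre); (0,10,pre); (4,6,pre); (6,1,post); (8,1,post); (8,5,post); (10,4,post); (12,1,at); (14,5,at); (17,4,at); (18,1,at); (19,1,at)
final:
nodes: 0:pl, 1:pl, 4:pl, 5:pl, 6:x1, 8:x2, 10:x3, 12:m, 14:m, 17:m, 18:m, 19:m
edges: (0,8,pre); (0,10,pre); (4,6,pre); (6,1,post); (8,1,post); (8,5,post); (10,4,post); (12,1,at); (14,5,at); (17,4,at); (18,1,at); (19,1,at)


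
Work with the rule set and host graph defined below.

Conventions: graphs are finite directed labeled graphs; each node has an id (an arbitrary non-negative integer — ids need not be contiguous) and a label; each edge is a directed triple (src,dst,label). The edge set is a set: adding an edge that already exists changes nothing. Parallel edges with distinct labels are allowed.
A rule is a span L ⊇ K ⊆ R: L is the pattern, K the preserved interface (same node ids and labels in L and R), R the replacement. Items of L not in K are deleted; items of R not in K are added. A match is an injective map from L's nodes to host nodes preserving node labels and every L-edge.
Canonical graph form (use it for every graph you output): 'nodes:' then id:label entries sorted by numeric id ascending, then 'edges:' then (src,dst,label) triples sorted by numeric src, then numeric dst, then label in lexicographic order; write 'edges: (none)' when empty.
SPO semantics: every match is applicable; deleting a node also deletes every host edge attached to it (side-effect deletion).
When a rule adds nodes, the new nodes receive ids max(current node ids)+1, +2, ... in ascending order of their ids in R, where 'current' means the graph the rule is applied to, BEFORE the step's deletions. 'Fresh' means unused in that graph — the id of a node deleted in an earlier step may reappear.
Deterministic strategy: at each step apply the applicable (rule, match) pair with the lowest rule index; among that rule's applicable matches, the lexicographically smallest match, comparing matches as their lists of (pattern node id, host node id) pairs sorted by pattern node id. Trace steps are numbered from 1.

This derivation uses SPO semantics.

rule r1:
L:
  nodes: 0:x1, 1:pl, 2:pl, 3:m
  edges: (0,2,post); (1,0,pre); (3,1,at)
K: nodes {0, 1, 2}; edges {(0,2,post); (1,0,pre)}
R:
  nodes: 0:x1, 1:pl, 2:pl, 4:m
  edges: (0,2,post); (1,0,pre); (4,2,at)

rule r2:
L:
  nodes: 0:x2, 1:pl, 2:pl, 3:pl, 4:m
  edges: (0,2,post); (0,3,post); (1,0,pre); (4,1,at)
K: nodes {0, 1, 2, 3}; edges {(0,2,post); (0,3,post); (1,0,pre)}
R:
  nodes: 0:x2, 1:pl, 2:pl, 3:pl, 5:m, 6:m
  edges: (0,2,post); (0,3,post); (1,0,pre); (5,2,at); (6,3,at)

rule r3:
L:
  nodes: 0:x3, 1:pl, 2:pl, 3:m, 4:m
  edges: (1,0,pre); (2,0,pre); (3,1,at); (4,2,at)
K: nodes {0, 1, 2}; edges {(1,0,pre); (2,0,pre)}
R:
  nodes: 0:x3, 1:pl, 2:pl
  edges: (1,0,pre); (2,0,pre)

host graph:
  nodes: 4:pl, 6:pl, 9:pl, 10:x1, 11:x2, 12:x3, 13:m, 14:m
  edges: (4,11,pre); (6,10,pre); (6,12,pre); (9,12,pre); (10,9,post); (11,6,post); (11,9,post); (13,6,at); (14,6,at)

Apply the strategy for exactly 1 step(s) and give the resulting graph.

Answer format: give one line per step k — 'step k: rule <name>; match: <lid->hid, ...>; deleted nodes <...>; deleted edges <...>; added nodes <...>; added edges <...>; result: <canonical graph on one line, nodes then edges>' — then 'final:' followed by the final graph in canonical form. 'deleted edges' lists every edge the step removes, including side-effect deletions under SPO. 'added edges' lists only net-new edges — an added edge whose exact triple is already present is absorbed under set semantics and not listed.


step 1: rule r1; match: 0->10, 1->6, 2->9, 3->13; deleted nodes 13; deleted edges (13,6,at); added nodes 15; added edges (15,9,at); result: nodes: 4:pl, 6:pl, 9:pl, 10:x1, 11:x2, 12:x3, 14:m, 15:m edges: (4,11,pre); (6,10,pre); (6,12,pre); (9,12,pre); (10,9,post); (11,6,post); (11,9,post); (14,6,at); (15,9,at)
final:
nodes: 4:pl, 6:pl, 9:pl, 10:x1, 11:x2, 12:x3, 14:m, 15:m
edges: (4,11,pre); (6,10,pre); (6,12,pre); (9,12,pre); (10,9,post); (11,6,post); (11,9,post); (14,6,at); (15,9,at)
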